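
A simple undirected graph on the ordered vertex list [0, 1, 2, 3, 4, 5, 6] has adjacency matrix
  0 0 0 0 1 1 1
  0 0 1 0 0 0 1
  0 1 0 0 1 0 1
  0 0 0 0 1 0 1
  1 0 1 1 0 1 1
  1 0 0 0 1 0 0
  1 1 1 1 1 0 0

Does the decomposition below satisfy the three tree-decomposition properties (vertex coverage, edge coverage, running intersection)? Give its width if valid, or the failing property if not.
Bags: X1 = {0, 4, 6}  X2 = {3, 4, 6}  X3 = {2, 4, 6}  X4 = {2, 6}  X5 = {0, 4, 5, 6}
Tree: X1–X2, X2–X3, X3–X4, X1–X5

A tree decomposition must satisfy three properties: every vertex lies in some bag; for every edge, both endpoints lie together in some bag; and for every vertex, the bags containing it form a connected subtree. Here vertex 1 appears in no bag, so the decomposition is invalid.

No — vertex 1 appears in no bag.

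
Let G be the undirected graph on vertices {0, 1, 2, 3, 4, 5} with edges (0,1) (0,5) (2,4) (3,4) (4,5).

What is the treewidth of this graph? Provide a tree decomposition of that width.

Treewidth 1.
One such decomposition:
Bags: B1 = {3, 4}  B2 = {2, 4}  B3 = {4, 5}  B4 = {0, 5}  B5 = {0, 1}
Tree: B1–B2, B2–B3, B3–B4, B4–B5

Each bag holds 2 vertices, so the decomposition has width 1, which upper-bounds the treewidth. G has an edge, so its treewidth is at least 1. The upper and lower bounds meet at 1, so that is the treewidth.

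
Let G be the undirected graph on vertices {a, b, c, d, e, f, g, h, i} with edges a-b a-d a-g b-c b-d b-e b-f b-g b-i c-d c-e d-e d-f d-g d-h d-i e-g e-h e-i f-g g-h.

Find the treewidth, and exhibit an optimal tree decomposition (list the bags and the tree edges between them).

Every bag has size at most 4, so the width is 4 − 1 = 3 and tw(G) ≤ 3. For the lower bound, the 4 vertices {d, e, g, h} are pairwise adjacent, and any tree decomposition puts a clique entirely inside one bag — forcing width ≥ 3. Hence tw(G) = 3 exactly.

Treewidth 3.
One such decomposition:
Bags: B1 = {b, d, e, i}  B2 = {b, d, e, g}  B3 = {b, d, f, g}  B4 = {b, c, d, e}  B5 = {d, e, g, h}  B6 = {a, b, d, g}
Tree: B1–B2, B2–B3, B1–B4, B2–B5, B2–B6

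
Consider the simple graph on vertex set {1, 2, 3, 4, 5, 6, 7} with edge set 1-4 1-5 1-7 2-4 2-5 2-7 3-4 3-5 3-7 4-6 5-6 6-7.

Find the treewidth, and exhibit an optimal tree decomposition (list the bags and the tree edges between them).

Each bag holds 4 vertices, so the decomposition has width 3, which upper-bounds the treewidth. For the lower bound: the 4 vertex sets {3,5}, {2,7}, {4}, {6} are disjoint, each induces a connected subgraph, and every pair is joined by at least one edge of G. Contracting each set to a single vertex therefore yields K_{4} as a minor, and since treewidth is minor-monotone, tw(G) ≥ tw(K_{4}) = 3. Combining the bounds, tw(G) = 3.

Treewidth 3.
One optimal decomposition is:
Bags: B1 = {3, 4, 5, 7}  B2 = {2, 4, 5, 7}  B3 = {4, 5, 6, 7}  B4 = {1, 4, 5, 7}
Tree: B1–B2, B2–B3, B3–B4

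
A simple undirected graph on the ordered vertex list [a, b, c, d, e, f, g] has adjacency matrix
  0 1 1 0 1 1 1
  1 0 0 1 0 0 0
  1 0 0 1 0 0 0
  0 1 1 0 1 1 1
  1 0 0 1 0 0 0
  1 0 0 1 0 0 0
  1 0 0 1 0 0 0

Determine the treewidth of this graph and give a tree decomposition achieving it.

Treewidth 2.
One optimal decomposition is:
Bags: B1 = {a, d, e}  B2 = {a, d, g}  B3 = {a, c, d}  B4 = {a, d, f}  B5 = {a, b, d}
Tree: B1–B2, B2–B3, B3–B4, B4–B5

The largest bag has 3 vertices, giving width 2; this decomposition certifies tw(G) ≤ 2. Since d–e–a–g–d is a cycle in G, G is not acyclic. Forests are exactly the graphs of treewidth ≤ 1, so tw(G) ≥ 2. The upper and lower bounds meet at 2, so that is the treewidth.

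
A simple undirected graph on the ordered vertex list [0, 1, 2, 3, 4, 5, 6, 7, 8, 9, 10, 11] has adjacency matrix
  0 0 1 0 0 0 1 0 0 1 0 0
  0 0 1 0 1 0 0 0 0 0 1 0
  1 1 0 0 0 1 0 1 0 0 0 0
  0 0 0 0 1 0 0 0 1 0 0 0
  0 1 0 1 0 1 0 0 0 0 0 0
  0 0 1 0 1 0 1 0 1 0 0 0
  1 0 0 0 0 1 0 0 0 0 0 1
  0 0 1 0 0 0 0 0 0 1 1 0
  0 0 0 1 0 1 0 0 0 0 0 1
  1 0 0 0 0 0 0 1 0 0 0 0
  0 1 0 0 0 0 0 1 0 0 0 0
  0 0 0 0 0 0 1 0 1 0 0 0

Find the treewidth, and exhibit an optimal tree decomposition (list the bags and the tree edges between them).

Every bag has size at most 4, so the width is 4 − 1 = 3 and tw(G) ≤ 3. For the lower bound: the 4 vertex sets {7,9,10}, {0}, {2}, {1,4,5,6} are disjoint, each induces a connected subgraph, and every pair is joined by at least one edge of G. Contracting each set to a single vertex therefore yields K_{4} as a minor, and since treewidth is minor-monotone, tw(G) ≥ tw(K_{4}) = 3. Combining the bounds, tw(G) = 3.

Treewidth 3.
One optimal decomposition is:
Bags: B1 = {0, 7, 9, 10}  B2 = {0, 2, 7, 10}  B3 = {0, 1, 2, 10}  B4 = {0, 1, 2, 6}  B5 = {1, 2, 5, 6}  B6 = {1, 4, 5, 6}  B7 = {4, 5, 6, 11}  B8 = {4, 5, 8, 11}  B9 = {3, 4, 8, 11}
Tree: B1–B2, B2–B3, B3–B4, B4–B5, B5–B6, B6–B7, B7–B8, B8–B9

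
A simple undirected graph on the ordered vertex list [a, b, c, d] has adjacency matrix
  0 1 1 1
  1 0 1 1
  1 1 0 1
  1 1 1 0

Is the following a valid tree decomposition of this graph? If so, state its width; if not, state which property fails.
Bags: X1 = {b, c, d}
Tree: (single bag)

A tree decomposition must satisfy three properties: every vertex lies in some bag; for every edge, both endpoints lie together in some bag; and for every vertex, the bags containing it form a connected subtree. Here vertex a appears in no bag, so the decomposition is invalid.

No — vertex a appears in no bag.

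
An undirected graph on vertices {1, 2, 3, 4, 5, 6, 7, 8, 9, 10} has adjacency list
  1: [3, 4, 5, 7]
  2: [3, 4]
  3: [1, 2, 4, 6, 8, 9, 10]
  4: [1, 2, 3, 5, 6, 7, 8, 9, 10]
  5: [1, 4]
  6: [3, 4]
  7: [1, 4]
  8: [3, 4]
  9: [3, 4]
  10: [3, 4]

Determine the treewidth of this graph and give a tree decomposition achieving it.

Every bag has size at most 3, so the width is 3 − 1 = 2 and tw(G) ≤ 2. For the lower bound, the 3 vertices {1, 3, 4} are pairwise adjacent, and any tree decomposition puts a clique entirely inside one bag — forcing width ≥ 2. Hence tw(G) = 2 exactly.

Treewidth 2.
One such decomposition:
Bags: B1 = {3, 4, 9}  B2 = {1, 3, 4}  B3 = {3, 4, 6}  B4 = {3, 4, 10}  B5 = {3, 4, 8}  B6 = {1, 4, 5}  B7 = {2, 3, 4}  B8 = {1, 4, 7}
Tree: B1–B2, B2–B3, B2–B4, B3–B5, B2–B6, B4–B7, B2–B8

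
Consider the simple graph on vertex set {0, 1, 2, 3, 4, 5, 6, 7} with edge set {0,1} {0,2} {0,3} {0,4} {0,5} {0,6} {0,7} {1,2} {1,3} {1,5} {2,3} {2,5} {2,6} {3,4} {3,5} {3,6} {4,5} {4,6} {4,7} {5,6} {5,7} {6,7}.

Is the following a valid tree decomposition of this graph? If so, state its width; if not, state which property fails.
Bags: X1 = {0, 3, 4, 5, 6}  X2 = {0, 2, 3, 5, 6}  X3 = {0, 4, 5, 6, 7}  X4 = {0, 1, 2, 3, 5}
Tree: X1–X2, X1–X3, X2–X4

Yes; width 4.

Vertex coverage: the bags together contain {0, 1, 2, 3, 4, 5, 6, 7}, the full vertex set. Edge coverage: each edge of G has both endpoints in at least one bag. Running intersection: for every vertex, the bags containing it form a connected subtree. All three properties hold, so this is a valid tree decomposition of width max|bag| − 1 = 4, and hence tw(G) ≤ 4.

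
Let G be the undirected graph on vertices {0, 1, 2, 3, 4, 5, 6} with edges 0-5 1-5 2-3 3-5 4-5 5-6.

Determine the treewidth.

A width-1 tree decomposition is:
Bags: B1 = {5, 6}  B2 = {1, 5}  B3 = {4, 5}  B4 = {3, 5}  B5 = {0, 5}  B6 = {2, 3}
Tree: B1–B2, B2–B3, B3–B4, B4–B5, B4–B6
The largest bag has 2 vertices, giving width 1; this decomposition certifies tw(G) ≤ 1. G has an edge, so its treewidth is at least 1. Hence tw(G) = 1 exactly.

1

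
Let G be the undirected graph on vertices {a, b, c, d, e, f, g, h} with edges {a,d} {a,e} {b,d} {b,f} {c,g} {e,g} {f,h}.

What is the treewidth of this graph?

1

A width-1 tree decomposition is:
Bags: B1 = {c, g}  B2 = {e, g}  B3 = {a, e}  B4 = {a, d}  B5 = {b, d}  B6 = {b, f}  B7 = {f, h}
Tree: B1–B2, B2–B3, B3–B4, B4–B5, B5–B6, B6–B7
Every bag has size at most 2, so the width is 2 − 1 = 1 and tw(G) ≤ 1. Any graph with an edge has treewidth ≥ 1, and G has the edge c–g. Hence tw(G) = 1 exactly.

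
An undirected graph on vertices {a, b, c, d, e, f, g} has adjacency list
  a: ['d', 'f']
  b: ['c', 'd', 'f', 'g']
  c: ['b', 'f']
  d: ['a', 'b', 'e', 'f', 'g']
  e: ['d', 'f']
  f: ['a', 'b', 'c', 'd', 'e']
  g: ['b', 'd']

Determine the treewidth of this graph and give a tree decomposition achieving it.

Each bag holds 3 vertices, so the decomposition has width 2, which upper-bounds the treewidth. On the other hand G contains the 3-clique {b, d, g}. A clique must lie in a single bag of any decomposition, so no decomposition can have width below 2. The upper and lower bounds meet at 2, so that is the treewidth.

Treewidth 2.
Bags: B1 = {a, d, f}  B2 = {b, d, f}  B3 = {b, c, f}  B4 = {d, e, f}  B5 = {b, d, g}
Tree: B1–B2, B2–B3, B1–B4, B2–B5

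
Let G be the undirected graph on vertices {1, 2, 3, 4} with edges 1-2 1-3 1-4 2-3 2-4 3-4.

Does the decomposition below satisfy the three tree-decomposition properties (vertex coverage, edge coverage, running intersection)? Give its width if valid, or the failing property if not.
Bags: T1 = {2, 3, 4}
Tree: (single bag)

A tree decomposition must satisfy three properties: every vertex lies in some bag; for every edge, both endpoints lie together in some bag; and for every vertex, the bags containing it form a connected subtree. Here vertex 1 appears in no bag, so the decomposition is invalid.

No — vertex 1 appears in no bag.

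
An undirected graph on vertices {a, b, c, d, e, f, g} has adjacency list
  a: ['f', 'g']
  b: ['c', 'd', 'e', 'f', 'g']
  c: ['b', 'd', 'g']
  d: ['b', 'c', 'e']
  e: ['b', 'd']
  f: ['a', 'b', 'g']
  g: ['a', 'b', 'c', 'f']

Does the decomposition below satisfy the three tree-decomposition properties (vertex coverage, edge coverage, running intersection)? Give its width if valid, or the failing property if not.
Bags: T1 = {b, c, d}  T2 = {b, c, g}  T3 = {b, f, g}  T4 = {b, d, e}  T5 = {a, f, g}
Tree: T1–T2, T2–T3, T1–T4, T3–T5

Yes; width 2.

Vertex coverage: the bags together contain {a, b, c, d, e, f, g}, the full vertex set. Edge coverage: each edge of G has both endpoints in at least one bag. Running intersection: for every vertex, the bags containing it form a connected subtree. All three properties hold, so this is a valid tree decomposition of width max|bag| − 1 = 2, and hence tw(G) ≤ 2.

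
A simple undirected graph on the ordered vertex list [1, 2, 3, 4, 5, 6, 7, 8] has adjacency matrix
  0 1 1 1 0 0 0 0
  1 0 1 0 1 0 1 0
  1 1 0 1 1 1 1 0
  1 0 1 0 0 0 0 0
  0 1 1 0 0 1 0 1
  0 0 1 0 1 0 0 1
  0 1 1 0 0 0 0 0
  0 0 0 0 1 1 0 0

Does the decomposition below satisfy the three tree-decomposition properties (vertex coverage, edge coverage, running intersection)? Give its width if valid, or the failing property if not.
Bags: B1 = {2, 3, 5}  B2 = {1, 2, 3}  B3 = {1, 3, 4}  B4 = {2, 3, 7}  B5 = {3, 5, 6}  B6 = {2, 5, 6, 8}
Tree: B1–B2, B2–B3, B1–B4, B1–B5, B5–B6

No — bags containing vertex 2 are not connected in the tree.

A tree decomposition must satisfy three properties: every vertex lies in some bag; for every edge, both endpoints lie together in some bag; and for every vertex, the bags containing it form a connected subtree. Here bags containing vertex 2 are not connected in the tree, so the decomposition is invalid.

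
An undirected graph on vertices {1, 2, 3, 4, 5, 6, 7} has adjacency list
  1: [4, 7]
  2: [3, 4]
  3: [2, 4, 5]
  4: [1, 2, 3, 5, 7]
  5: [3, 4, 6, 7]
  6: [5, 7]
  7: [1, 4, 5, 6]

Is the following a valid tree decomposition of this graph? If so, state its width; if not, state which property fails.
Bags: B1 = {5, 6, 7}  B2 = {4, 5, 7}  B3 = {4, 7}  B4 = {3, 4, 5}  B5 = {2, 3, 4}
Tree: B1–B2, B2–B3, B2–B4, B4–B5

No — vertex 1 appears in no bag.

A tree decomposition must satisfy three properties: every vertex lies in some bag; for every edge, both endpoints lie together in some bag; and for every vertex, the bags containing it form a connected subtree. Here vertex 1 appears in no bag, so the decomposition is invalid.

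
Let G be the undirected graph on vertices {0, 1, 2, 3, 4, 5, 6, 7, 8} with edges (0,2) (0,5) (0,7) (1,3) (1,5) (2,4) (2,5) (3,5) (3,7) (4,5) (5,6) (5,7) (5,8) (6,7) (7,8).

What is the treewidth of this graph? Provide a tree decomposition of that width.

The largest bag has 3 vertices, giving width 2; this decomposition certifies tw(G) ≤ 2. On the other hand G contains the 3-clique {1, 3, 5}. A clique must lie in a single bag of any decomposition, so no decomposition can have width below 2. Therefore the treewidth is 2.

Treewidth 2.
One optimal decomposition is:
Bags: B1 = {0, 5, 7}  B2 = {3, 5, 7}  B3 = {1, 3, 5}  B4 = {0, 2, 5}  B5 = {5, 7, 8}  B6 = {5, 6, 7}  B7 = {2, 4, 5}
Tree: B1–B2, B2–B3, B1–B4, B2–B5, B5–B6, B4–B7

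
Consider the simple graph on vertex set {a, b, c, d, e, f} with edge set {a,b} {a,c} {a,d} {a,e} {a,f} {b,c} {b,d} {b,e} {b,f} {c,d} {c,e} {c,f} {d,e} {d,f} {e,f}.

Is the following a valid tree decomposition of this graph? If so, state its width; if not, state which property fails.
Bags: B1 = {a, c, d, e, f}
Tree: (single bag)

A tree decomposition must satisfy three properties: every vertex lies in some bag; for every edge, both endpoints lie together in some bag; and for every vertex, the bags containing it form a connected subtree. Here vertex b appears in no bag, so the decomposition is invalid.

No — vertex b appears in no bag.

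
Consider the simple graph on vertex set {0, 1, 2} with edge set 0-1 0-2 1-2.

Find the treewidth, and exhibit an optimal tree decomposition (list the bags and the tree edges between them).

A single bag containing all 3 vertices is trivially a valid decomposition of width 2. For the lower bound, the 3 vertices {0, 1, 2} are pairwise adjacent, and any tree decomposition puts a clique entirely inside one bag — forcing width ≥ 2. The upper and lower bounds meet at 2, so that is the treewidth.

Treewidth 2.
One such decomposition:
Bags: B1 = {0, 1, 2}
Tree: (single bag)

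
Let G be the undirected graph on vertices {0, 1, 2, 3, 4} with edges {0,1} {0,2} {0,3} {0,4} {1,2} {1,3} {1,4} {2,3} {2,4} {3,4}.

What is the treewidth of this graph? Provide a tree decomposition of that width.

Treewidth 4.
One optimal decomposition is:
Bags: B1 = {0, 1, 2, 3, 4}
Tree: (single bag)

A single bag containing all 5 vertices is trivially a valid decomposition of width 4. For the lower bound, the 5 vertices {0, 1, 2, 3, 4} are pairwise adjacent, and any tree decomposition puts a clique entirely inside one bag — forcing width ≥ 4. The upper and lower bounds meet at 4, so that is the treewidth.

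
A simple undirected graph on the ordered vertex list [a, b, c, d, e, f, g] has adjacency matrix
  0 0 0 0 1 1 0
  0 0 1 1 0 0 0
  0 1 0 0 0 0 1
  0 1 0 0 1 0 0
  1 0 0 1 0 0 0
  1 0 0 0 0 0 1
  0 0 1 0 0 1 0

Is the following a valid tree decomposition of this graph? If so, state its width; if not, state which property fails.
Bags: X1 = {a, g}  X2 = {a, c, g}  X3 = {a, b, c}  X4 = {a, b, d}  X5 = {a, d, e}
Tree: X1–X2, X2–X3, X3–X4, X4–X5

No — vertex f appears in no bag.

A tree decomposition must satisfy three properties: every vertex lies in some bag; for every edge, both endpoints lie together in some bag; and for every vertex, the bags containing it form a connected subtree. Here vertex f appears in no bag, so the decomposition is invalid.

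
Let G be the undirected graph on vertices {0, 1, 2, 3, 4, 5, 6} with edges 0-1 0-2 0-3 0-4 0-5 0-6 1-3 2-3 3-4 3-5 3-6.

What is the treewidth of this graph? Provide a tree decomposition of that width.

The largest bag has 3 vertices, giving width 2; this decomposition certifies tw(G) ≤ 2. Conversely, {0, 1, 3} is a clique of size 3, and the vertices of any clique must share a bag in every tree decomposition; so some bag has ≥ 3 vertices and tw(G) ≥ 2. The upper and lower bounds meet at 2, so that is the treewidth.

Treewidth 2.
One optimal decomposition is:
Bags: B1 = {0, 3, 5}  B2 = {0, 1, 3}  B3 = {0, 3, 6}  B4 = {0, 3, 4}  B5 = {0, 2, 3}
Tree: B1–B2, B1–B3, B2–B4, B2–B5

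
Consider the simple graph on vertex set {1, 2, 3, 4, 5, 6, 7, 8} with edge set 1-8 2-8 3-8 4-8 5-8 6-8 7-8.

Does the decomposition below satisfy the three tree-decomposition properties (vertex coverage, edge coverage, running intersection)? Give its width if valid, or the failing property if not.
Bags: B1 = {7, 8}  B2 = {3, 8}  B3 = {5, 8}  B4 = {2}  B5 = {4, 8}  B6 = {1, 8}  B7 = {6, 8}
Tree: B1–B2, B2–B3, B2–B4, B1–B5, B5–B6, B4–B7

No — edge (8,2) lies in no bag.

A tree decomposition must satisfy three properties: every vertex lies in some bag; for every edge, both endpoints lie together in some bag; and for every vertex, the bags containing it form a connected subtree. Here edge (8,2) lies in no bag, so the decomposition is invalid.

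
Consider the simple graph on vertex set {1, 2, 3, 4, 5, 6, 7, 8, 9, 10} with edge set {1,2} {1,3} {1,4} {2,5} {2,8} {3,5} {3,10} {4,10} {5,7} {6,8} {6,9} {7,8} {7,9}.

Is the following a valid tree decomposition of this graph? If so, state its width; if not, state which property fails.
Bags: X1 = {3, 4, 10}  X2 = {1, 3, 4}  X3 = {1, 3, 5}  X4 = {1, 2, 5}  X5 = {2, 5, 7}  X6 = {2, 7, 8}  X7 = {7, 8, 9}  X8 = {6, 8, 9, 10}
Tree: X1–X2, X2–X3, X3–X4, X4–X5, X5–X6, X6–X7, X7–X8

A tree decomposition must satisfy three properties: every vertex lies in some bag; for every edge, both endpoints lie together in some bag; and for every vertex, the bags containing it form a connected subtree. Here bags containing vertex 10 are not connected in the tree, so the decomposition is invalid.

No — bags containing vertex 10 are not connected in the tree.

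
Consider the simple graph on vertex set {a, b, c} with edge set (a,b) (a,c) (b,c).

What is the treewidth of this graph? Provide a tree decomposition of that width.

A single bag containing all 3 vertices is trivially a valid decomposition of width 2. For the lower bound, the 3 vertices {a, b, c} are pairwise adjacent, and any tree decomposition puts a clique entirely inside one bag — forcing width ≥ 2. Combining the bounds, tw(G) = 2.

Treewidth 2.
Bags: B1 = {a, b, c}
Tree: (single bag)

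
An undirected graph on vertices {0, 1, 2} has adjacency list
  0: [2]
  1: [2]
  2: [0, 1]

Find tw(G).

1

A width-1 tree decomposition is:
Bags: B1 = {0, 2}  B2 = {1, 2}
Tree: B1–B2
Each bag holds 2 vertices, so the decomposition has width 1, which upper-bounds the treewidth. G has an edge, so its treewidth is at least 1. Combining the bounds, tw(G) = 1.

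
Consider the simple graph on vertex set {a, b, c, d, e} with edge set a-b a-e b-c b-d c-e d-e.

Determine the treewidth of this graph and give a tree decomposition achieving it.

Every bag has size at most 3, so the width is 3 − 1 = 2 and tw(G) ≤ 2. For the lower bound, G contains the cycle c–e–a–b–c, so G is not a forest; only forests have treewidth ≤ 1, hence tw(G) ≥ 2. The upper and lower bounds meet at 2, so that is the treewidth.

Treewidth 2.
Bags: B1 = {b, c, e}  B2 = {a, b, e}  B3 = {b, d, e}
Tree: B1–B2, B2–B3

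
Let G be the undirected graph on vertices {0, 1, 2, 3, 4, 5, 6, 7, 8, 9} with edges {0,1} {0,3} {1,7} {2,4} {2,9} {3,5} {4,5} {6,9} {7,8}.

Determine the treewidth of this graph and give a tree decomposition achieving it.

Treewidth 1.
Bags: B1 = {6, 9}  B2 = {2, 9}  B3 = {2, 4}  B4 = {4, 5}  B5 = {3, 5}  B6 = {0, 3}  B7 = {0, 1}  B8 = {1, 7}  B9 = {7, 8}
Tree: B1–B2, B2–B3, B3–B4, B4–B5, B5–B6, B6–B7, B7–B8, B8–B9

Every bag has size at most 2, so the width is 2 − 1 = 1 and tw(G) ≤ 1. Since G has at least one edge (e.g. 6–9), it is not an edgeless graph, so tw(G) ≥ 1. The upper and lower bounds meet at 1, so that is the treewidth.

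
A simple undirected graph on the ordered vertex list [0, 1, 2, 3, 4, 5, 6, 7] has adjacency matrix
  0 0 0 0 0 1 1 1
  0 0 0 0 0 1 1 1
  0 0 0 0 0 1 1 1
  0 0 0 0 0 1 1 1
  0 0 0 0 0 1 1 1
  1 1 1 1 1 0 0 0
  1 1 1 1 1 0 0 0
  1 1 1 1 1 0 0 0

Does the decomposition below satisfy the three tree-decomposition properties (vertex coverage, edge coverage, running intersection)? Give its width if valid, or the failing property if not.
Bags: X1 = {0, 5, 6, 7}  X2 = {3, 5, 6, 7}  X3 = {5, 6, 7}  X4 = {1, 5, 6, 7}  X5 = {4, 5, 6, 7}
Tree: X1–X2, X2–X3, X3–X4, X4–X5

A tree decomposition must satisfy three properties: every vertex lies in some bag; for every edge, both endpoints lie together in some bag; and for every vertex, the bags containing it form a connected subtree. Here vertex 2 appears in no bag, so the decomposition is invalid.

No — vertex 2 appears in no bag.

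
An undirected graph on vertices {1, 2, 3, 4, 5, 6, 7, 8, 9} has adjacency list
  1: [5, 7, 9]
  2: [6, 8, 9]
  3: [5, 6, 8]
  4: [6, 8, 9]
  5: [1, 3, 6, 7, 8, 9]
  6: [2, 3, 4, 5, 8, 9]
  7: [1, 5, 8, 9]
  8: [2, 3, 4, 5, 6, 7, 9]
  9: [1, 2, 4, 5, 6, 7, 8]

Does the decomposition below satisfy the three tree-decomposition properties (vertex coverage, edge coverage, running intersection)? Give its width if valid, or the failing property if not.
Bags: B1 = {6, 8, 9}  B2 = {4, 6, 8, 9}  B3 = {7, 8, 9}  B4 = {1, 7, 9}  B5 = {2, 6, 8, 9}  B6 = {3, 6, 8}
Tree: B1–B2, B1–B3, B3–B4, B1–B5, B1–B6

No — vertex 5 appears in no bag.

A tree decomposition must satisfy three properties: every vertex lies in some bag; for every edge, both endpoints lie together in some bag; and for every vertex, the bags containing it form a connected subtree. Here vertex 5 appears in no bag, so the decomposition is invalid.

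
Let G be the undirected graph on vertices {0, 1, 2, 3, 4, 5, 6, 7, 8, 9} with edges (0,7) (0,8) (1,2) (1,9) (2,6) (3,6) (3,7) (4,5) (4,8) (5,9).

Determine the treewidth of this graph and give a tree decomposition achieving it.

The largest bag has 3 vertices, giving width 2; this decomposition certifies tw(G) ≤ 2. Since 5–9–1–2–6–3–7–0–8–4–5 is a cycle in G, G is not acyclic. Forests are exactly the graphs of treewidth ≤ 1, so tw(G) ≥ 2. Therefore the treewidth is 2.

Treewidth 2.
Bags: B1 = {1, 5, 9}  B2 = {1, 2, 5}  B3 = {2, 5, 6}  B4 = {3, 5, 6}  B5 = {3, 5, 7}  B6 = {0, 5, 7}  B7 = {0, 5, 8}  B8 = {4, 5, 8}
Tree: B1–B2, B2–B3, B3–B4, B4–B5, B5–B6, B6–B7, B7–B8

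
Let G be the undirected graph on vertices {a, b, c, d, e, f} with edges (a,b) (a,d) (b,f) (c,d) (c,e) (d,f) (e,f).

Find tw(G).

2

A width-2 tree decomposition is:
Bags: B1 = {c, d, e}  B2 = {d, e, f}  B3 = {a, d, f}  B4 = {a, b, f}
Tree: B1–B2, B2–B3, B3–B4
The largest bag has 3 vertices, giving width 2; this decomposition certifies tw(G) ≤ 2. The edges c–e–f–d–c form a cycle, so G is not a tree and its treewidth is at least 2. The upper and lower bounds meet at 2, so that is the treewidth.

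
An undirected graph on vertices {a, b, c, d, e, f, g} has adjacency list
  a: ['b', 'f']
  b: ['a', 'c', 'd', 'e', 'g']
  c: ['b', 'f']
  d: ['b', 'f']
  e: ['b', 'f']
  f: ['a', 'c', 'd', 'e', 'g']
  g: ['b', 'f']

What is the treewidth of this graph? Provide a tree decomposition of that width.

Treewidth 2.
One optimal decomposition is:
Bags: B1 = {b, e, f}  B2 = {b, c, f}  B3 = {a, b, f}  B4 = {b, d, f}  B5 = {b, f, g}
Tree: B1–B2, B2–B3, B3–B4, B4–B5

The largest bag has 3 vertices, giving width 2; this decomposition certifies tw(G) ≤ 2. The edges b–e–f–c–b form a cycle, so G is not a tree and its treewidth is at least 2. Therefore the treewidth is 2.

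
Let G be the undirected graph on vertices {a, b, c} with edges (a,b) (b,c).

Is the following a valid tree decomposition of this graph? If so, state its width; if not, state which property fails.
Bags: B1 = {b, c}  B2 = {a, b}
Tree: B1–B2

Yes; width 1.

Vertex coverage: the bags together contain {a, b, c}, the full vertex set. Edge coverage: each edge of G has both endpoints in at least one bag. Running intersection: for every vertex, the bags containing it form a connected subtree. All three properties hold, so this is a valid tree decomposition of width max|bag| − 1 = 1, and hence tw(G) ≤ 1.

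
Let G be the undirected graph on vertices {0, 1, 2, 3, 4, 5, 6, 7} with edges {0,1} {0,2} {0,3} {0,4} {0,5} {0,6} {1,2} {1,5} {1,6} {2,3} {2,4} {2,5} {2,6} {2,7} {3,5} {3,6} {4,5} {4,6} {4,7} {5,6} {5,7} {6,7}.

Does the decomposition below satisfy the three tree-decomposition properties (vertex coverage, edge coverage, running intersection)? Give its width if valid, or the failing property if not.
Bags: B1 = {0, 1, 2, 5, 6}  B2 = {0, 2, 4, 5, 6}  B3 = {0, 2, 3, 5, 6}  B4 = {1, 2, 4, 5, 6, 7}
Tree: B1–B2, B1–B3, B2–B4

A tree decomposition must satisfy three properties: every vertex lies in some bag; for every edge, both endpoints lie together in some bag; and for every vertex, the bags containing it form a connected subtree. Here bags containing vertex 1 are not connected in the tree, so the decomposition is invalid.

No — bags containing vertex 1 are not connected in the tree.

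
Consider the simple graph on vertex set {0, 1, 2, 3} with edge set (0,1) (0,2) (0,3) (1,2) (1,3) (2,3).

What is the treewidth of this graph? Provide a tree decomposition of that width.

Treewidth 3.
One optimal decomposition is:
Bags: B1 = {0, 1, 2, 3}
Tree: (single bag)

With just one bag of size 4, the width is 4 − 1 = 3, so tw(G) ≤ 3. Conversely, {0, 1, 2, 3} is a clique of size 4, and the vertices of any clique must share a bag in every tree decomposition; so some bag has ≥ 4 vertices and tw(G) ≥ 3. Combining the bounds, tw(G) = 3.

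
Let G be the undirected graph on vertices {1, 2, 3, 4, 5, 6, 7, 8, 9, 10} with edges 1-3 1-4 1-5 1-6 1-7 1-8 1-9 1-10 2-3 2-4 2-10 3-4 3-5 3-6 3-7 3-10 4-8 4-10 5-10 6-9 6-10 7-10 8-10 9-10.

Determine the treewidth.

A width-3 tree decomposition is:
Bags: B1 = {1, 3, 6, 10}  B2 = {1, 3, 4, 10}  B3 = {2, 3, 4, 10}  B4 = {1, 4, 8, 10}  B5 = {1, 3, 7, 10}  B6 = {1, 3, 5, 10}  B7 = {1, 6, 9, 10}
Tree: B1–B2, B2–B3, B2–B4, B1–B5, B5–B6, B1–B7
The largest bag has 4 vertices, giving width 3; this decomposition certifies tw(G) ≤ 3. For the lower bound, the 4 vertices {1, 4, 8, 10} are pairwise adjacent, and any tree decomposition puts a clique entirely inside one bag — forcing width ≥ 3. The upper and lower bounds meet at 3, so that is the treewidth.

3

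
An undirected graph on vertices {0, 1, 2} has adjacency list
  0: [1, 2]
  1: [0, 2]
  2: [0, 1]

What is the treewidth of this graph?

2

A width-2 tree decomposition is:
Bags: B1 = {0, 1, 2}
Tree: (single bag)
A single bag containing all 3 vertices is trivially a valid decomposition of width 2. Conversely, {0, 1, 2} is a clique of size 3, and the vertices of any clique must share a bag in every tree decomposition; so some bag has ≥ 3 vertices and tw(G) ≥ 2. Combining the bounds, tw(G) = 2.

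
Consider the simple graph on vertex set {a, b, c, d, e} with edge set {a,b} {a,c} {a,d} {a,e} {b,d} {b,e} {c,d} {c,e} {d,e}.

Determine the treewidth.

3

A width-3 tree decomposition is:
Bags: B1 = {a, b, d, e}  B2 = {a, c, d, e}
Tree: B1–B2
Each bag holds 4 vertices, so the decomposition has width 3, which upper-bounds the treewidth. On the other hand G contains the 4-clique {a, c, d, e}. A clique must lie in a single bag of any decomposition, so no decomposition can have width below 3. The upper and lower bounds meet at 3, so that is the treewidth.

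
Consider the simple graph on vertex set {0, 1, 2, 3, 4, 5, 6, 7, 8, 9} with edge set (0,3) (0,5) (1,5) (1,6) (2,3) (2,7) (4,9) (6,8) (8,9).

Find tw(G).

A width-1 tree decomposition is:
Bags: B1 = {2, 7}  B2 = {2, 3}  B3 = {0, 3}  B4 = {0, 5}  B5 = {1, 5}  B6 = {1, 6}  B7 = {6, 8}  B8 = {8, 9}  B9 = {4, 9}
Tree: B1–B2, B2–B3, B3–B4, B4–B5, B5–B6, B6–B7, B7–B8, B8–B9
The largest bag has 2 vertices, giving width 1; this decomposition certifies tw(G) ≤ 1. Since G has at least one edge (e.g. 7–2), it is not an edgeless graph, so tw(G) ≥ 1. Therefore the treewidth is 1.

1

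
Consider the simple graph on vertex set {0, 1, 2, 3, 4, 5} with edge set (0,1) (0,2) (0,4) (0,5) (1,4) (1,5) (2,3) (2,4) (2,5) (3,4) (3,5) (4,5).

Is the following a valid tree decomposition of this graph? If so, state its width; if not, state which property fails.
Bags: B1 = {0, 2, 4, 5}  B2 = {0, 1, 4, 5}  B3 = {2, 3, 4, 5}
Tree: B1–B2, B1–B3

Vertex coverage: the bags together contain {0, 1, 2, 3, 4, 5}, the full vertex set. Edge coverage: each edge of G has both endpoints in at least one bag. Running intersection: for every vertex, the bags containing it form a connected subtree. All three properties hold, so this is a valid tree decomposition of width max|bag| − 1 = 3, and hence tw(G) ≤ 3.

Yes; width 3.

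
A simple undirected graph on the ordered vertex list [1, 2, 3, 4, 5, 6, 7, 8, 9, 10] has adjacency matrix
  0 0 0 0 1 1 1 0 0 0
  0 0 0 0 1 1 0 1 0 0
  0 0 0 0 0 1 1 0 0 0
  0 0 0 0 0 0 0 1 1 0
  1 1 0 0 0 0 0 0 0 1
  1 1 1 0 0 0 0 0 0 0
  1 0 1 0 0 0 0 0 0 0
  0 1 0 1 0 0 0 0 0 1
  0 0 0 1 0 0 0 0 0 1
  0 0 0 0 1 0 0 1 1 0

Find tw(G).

2

A width-2 tree decomposition is:
Bags: B1 = {4, 8, 9}  B2 = {8, 9, 10}  B3 = {2, 8, 10}  B4 = {2, 5, 10}  B5 = {2, 5, 6}  B6 = {1, 5, 6}  B7 = {1, 3, 6}  B8 = {1, 3, 7}
Tree: B1–B2, B2–B3, B3–B4, B4–B5, B5–B6, B6–B7, B7–B8
The largest bag has 3 vertices, giving width 2; this decomposition certifies tw(G) ≤ 2. Since 4–9–10–8–4 is a cycle in G, G is not acyclic. Forests are exactly the graphs of treewidth ≤ 1, so tw(G) ≥ 2. The upper and lower bounds meet at 2, so that is the treewidth.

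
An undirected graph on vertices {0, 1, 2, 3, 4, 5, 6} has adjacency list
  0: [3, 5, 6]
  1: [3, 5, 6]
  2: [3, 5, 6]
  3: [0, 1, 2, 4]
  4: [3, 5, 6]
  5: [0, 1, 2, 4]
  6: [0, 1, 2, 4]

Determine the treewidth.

3

A width-3 tree decomposition is:
Bags: B1 = {0, 3, 5, 6}  B2 = {2, 3, 5, 6}  B3 = {3, 4, 5, 6}  B4 = {1, 3, 5, 6}
Tree: B1–B2, B2–B3, B3–B4
Each bag holds 4 vertices, so the decomposition has width 3, which upper-bounds the treewidth. For the lower bound: the 4 vertex sets {0,3}, {2,5}, {6}, {4} are disjoint, each induces a connected subgraph, and every pair is joined by at least one edge of G. Contracting each set to a single vertex therefore yields K_{4} as a minor, and since treewidth is minor-monotone, tw(G) ≥ tw(K_{4}) = 3. The upper and lower bounds meet at 3, so that is the treewidth.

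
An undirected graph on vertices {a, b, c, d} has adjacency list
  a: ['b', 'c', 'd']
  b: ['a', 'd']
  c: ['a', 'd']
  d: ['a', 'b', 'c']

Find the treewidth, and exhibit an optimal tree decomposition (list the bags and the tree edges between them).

Treewidth 2.
Bags: B1 = {a, b, d}  B2 = {a, c, d}
Tree: B1–B2

Each bag holds 3 vertices, so the decomposition has width 2, which upper-bounds the treewidth. Conversely, {a, c, d} is a clique of size 3, and the vertices of any clique must share a bag in every tree decomposition; so some bag has ≥ 3 vertices and tw(G) ≥ 2. Combining the bounds, tw(G) = 2.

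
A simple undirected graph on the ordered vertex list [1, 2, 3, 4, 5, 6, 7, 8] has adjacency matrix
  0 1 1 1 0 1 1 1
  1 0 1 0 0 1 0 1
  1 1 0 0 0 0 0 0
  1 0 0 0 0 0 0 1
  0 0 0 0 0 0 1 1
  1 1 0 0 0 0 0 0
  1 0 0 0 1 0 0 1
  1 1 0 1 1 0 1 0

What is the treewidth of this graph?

A width-2 tree decomposition is:
Bags: B1 = {1, 2, 8}  B2 = {1, 7, 8}  B3 = {5, 7, 8}  B4 = {1, 2, 6}  B5 = {1, 4, 8}  B6 = {1, 2, 3}
Tree: B1–B2, B2–B3, B1–B4, B2–B5, B1–B6
The largest bag has 3 vertices, giving width 2; this decomposition certifies tw(G) ≤ 2. Conversely, {1, 2, 8} is a clique of size 3, and the vertices of any clique must share a bag in every tree decomposition; so some bag has ≥ 3 vertices and tw(G) ≥ 2. Hence tw(G) = 2 exactly.

2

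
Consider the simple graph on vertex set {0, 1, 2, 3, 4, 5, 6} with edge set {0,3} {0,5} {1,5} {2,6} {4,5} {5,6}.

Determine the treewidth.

1

A width-1 tree decomposition is:
Bags: B1 = {5, 6}  B2 = {0, 5}  B3 = {2, 6}  B4 = {1, 5}  B5 = {0, 3}  B6 = {4, 5}
Tree: B1–B2, B1–B3, B2–B4, B2–B5, B4–B6
Every bag has size at most 2, so the width is 2 − 1 = 1 and tw(G) ≤ 1. Since G has at least one edge (e.g. 5–6), it is not an edgeless graph, so tw(G) ≥ 1. Hence tw(G) = 1 exactly.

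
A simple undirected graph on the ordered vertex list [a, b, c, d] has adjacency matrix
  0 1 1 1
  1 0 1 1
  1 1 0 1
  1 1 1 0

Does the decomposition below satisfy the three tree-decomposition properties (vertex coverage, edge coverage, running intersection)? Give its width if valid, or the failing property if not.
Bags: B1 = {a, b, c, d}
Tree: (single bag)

Yes; width 3.

Every vertex of G appears in some bag (union = {a, b, c, d}); every edge is covered by a bag; and for each vertex v the set of bags containing v is connected in the bag tree. The decomposition is therefore valid. The largest bag has 4 vertices, so the width is 3.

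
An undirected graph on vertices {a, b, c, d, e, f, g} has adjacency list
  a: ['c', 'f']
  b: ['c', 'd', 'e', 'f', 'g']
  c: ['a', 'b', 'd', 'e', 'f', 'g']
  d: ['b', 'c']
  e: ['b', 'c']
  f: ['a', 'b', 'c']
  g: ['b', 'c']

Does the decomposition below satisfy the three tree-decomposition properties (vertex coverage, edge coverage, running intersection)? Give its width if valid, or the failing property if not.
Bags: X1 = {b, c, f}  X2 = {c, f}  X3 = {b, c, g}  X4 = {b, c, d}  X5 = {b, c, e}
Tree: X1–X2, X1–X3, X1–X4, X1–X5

A tree decomposition must satisfy three properties: every vertex lies in some bag; for every edge, both endpoints lie together in some bag; and for every vertex, the bags containing it form a connected subtree. Here vertex a appears in no bag, so the decomposition is invalid.

No — vertex a appears in no bag.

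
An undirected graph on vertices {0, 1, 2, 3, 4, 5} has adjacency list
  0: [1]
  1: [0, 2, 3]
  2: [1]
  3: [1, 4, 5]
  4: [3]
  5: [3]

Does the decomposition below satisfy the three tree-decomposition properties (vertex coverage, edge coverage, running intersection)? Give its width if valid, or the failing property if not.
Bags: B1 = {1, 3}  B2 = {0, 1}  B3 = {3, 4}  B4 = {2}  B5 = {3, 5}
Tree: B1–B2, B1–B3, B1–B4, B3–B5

No — edge (1,2) lies in no bag.

A tree decomposition must satisfy three properties: every vertex lies in some bag; for every edge, both endpoints lie together in some bag; and for every vertex, the bags containing it form a connected subtree. Here edge (1,2) lies in no bag, so the decomposition is invalid.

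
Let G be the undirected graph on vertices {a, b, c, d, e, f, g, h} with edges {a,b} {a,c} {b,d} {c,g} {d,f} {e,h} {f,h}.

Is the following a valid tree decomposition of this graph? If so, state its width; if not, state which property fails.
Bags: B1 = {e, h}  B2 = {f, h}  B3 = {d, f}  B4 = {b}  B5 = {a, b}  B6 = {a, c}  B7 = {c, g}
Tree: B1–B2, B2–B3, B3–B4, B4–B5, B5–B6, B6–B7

A tree decomposition must satisfy three properties: every vertex lies in some bag; for every edge, both endpoints lie together in some bag; and for every vertex, the bags containing it form a connected subtree. Here edge (d,b) lies in no bag, so the decomposition is invalid.

No — edge (d,b) lies in no bag.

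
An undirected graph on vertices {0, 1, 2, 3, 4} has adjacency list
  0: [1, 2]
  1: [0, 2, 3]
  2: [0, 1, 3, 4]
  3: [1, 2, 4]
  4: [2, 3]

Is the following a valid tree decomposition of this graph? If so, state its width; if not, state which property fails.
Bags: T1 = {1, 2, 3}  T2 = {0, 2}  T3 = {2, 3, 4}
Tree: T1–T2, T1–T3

No — edge (1,0) lies in no bag.

A tree decomposition must satisfy three properties: every vertex lies in some bag; for every edge, both endpoints lie together in some bag; and for every vertex, the bags containing it form a connected subtree. Here edge (1,0) lies in no bag, so the decomposition is invalid.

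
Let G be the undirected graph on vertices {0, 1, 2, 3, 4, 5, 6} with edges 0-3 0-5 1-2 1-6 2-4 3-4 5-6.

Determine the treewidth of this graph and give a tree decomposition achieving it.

Every bag has size at most 3, so the width is 3 − 1 = 2 and tw(G) ≤ 2. For the lower bound, G contains the cycle 6–1–2–4–3–0–5–6, so G is not a forest; only forests have treewidth ≤ 1, hence tw(G) ≥ 2. Therefore the treewidth is 2.

Treewidth 2.
One such decomposition:
Bags: B1 = {1, 2, 6}  B2 = {2, 4, 6}  B3 = {3, 4, 6}  B4 = {0, 3, 6}  B5 = {0, 5, 6}
Tree: B1–B2, B2–B3, B3–B4, B4–B5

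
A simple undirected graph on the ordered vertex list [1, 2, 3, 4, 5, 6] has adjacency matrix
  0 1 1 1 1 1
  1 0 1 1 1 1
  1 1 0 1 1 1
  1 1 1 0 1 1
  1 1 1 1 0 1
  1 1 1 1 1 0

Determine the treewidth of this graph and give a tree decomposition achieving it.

With just one bag of size 6, the width is 6 − 1 = 5, so tw(G) ≤ 5. On the other hand G contains the 6-clique {1, 2, 3, 4, 5, 6}. A clique must lie in a single bag of any decomposition, so no decomposition can have width below 5. Hence tw(G) = 5 exactly.

Treewidth 5.
One such decomposition:
Bags: B1 = {1, 2, 3, 4, 5, 6}
Tree: (single bag)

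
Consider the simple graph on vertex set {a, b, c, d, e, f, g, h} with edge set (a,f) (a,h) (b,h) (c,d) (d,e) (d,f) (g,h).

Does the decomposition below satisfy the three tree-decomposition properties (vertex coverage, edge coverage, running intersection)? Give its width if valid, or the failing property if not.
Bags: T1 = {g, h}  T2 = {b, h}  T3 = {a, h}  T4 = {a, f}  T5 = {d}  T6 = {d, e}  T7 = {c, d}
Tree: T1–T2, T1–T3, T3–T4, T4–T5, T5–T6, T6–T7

No — edge (f,d) lies in no bag.

A tree decomposition must satisfy three properties: every vertex lies in some bag; for every edge, both endpoints lie together in some bag; and for every vertex, the bags containing it form a connected subtree. Here edge (f,d) lies in no bag, so the decomposition is invalid.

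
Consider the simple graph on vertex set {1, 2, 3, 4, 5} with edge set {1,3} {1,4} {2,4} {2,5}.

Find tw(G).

A width-1 tree decomposition is:
Bags: B1 = {2, 5}  B2 = {2, 4}  B3 = {1, 4}  B4 = {1, 3}
Tree: B1–B2, B2–B3, B3–B4
Every bag has size at most 2, so the width is 2 − 1 = 1 and tw(G) ≤ 1. G has an edge, so its treewidth is at least 1. Hence tw(G) = 1 exactly.

1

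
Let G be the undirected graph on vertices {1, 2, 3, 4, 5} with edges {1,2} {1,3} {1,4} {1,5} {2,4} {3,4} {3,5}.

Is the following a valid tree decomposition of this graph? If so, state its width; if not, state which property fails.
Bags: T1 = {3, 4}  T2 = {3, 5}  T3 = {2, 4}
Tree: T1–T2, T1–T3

No — vertex 1 appears in no bag.

A tree decomposition must satisfy three properties: every vertex lies in some bag; for every edge, both endpoints lie together in some bag; and for every vertex, the bags containing it form a connected subtree. Here vertex 1 appears in no bag, so the decomposition is invalid.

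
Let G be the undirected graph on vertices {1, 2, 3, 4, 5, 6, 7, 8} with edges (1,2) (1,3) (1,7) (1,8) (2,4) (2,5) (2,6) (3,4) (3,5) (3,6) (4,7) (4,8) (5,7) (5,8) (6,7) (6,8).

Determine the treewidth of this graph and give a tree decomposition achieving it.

Each bag holds 5 vertices, so the decomposition has width 4, which upper-bounds the treewidth. For the lower bound: the 5 vertex sets {1,7}, {2,5}, {3,4}, {6}, {8} are disjoint, each induces a connected subgraph, and every pair is joined by at least one edge of G. Contracting each set to a single vertex therefore yields K_{5} as a minor, and since treewidth is minor-monotone, tw(G) ≥ tw(K_{5}) = 4. Combining the bounds, tw(G) = 4.

Treewidth 4.
Bags: B1 = {1, 4, 5, 6, 7}  B2 = {1, 2, 4, 5, 6}  B3 = {1, 3, 4, 5, 6}  B4 = {1, 4, 5, 6, 8}
Tree: B1–B2, B2–B3, B3–B4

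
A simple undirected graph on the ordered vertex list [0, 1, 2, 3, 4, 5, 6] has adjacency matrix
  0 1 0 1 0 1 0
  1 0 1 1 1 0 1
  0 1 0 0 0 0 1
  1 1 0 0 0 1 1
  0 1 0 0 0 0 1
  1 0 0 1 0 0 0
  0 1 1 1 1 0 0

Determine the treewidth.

A width-2 tree decomposition is:
Bags: B1 = {1, 4, 6}  B2 = {1, 3, 6}  B3 = {1, 2, 6}  B4 = {0, 1, 3}  B5 = {0, 3, 5}
Tree: B1–B2, B2–B3, B2–B4, B4–B5
Each bag holds 3 vertices, so the decomposition has width 2, which upper-bounds the treewidth. On the other hand G contains the 3-clique {0, 1, 3}. A clique must lie in a single bag of any decomposition, so no decomposition can have width below 2. Hence tw(G) = 2 exactly.

2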